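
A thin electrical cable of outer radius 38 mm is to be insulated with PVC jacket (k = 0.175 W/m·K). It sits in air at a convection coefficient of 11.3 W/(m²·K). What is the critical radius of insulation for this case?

For a cylinder r_cr = k/h = 0.175/11.3
r_cr = 15.5 mm; since the bare radius (38 mm) is above r_cr, any added insulation will reduce heat loss.

r_cr ≈ 15.5 mm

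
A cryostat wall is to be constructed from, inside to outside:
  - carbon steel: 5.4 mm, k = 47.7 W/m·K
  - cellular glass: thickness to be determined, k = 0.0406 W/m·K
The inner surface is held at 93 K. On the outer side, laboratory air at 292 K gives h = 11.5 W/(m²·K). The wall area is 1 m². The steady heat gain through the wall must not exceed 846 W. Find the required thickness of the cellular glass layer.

Thermal resistances in series:
R_carbon steel = L/(kA) = 0.0054/(47.7×1) = 1.132×10^-4 K/W
R_outer film = 1/(h_o·A) = 1/(11.5×1) = 0.08696 K/W
Sum of the known resistances R_other = 0.08707 K/W
Required total resistance R_tot = ΔT/Q_allow = 199/846 = 0.2352 K/W
R_cellular glass = R_tot − R_other = 0.1482 K/W
L = R·k·A = 0.1482×0.0406×1

L ≈ 6.02 mm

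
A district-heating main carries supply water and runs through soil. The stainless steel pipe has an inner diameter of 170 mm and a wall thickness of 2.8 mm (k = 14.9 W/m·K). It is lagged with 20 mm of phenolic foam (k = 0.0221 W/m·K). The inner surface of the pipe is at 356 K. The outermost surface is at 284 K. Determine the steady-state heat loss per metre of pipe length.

Per-layer cylindrical resistances, series-summed:
R_stainless steel pipe wall = ln(87.8/85)/(2π×14.9×1) = 3.462×10^-4 K/W
R_phenolic foam = ln(107.8/87.8)/(2π×0.0221×1) = 1.478 K/W
R_total = 1.478 K/W
Q = ΔT/R_total = 72/1.478

q′ ≈ 48.7 W/m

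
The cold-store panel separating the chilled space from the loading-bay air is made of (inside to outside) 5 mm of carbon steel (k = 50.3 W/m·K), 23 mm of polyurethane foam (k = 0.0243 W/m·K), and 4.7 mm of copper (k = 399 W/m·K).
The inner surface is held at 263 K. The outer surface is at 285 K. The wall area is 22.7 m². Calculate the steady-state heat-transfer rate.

Q ≈ 528 W

Thermal resistances in series:
R_carbon steel = L/(kA) = 0.005/(50.3×22.7) = 4.379×10^-6 K/W
R_polyurethane foam = L/(kA) = 0.023/(0.0243×22.7) = 0.0417 K/W
R_copper = L/(kA) = 0.0047/(399×22.7) = 5.189×10^-7 K/W
R_total = 0.0417 K/W
Q = ΔT / R_total = 22 / 0.0417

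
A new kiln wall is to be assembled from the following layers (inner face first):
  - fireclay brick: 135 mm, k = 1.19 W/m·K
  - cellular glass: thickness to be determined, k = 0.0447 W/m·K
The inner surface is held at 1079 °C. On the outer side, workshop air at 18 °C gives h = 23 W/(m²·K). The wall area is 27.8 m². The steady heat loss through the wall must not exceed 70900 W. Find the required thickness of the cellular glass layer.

L ≈ 11.6 mm

Using the resistance-network approach (series):
R_fireclay brick = L/(kA) = 0.135/(1.19×27.8) = 0.004081 K/W
R_outer film = 1/(h_o·A) = 1/(23×27.8) = 0.001564 K/W
Sum of the known resistances R_other = 0.005645 K/W
Required total resistance R_tot = ΔT/Q_allow = 1061/70900 = 0.01496 K/W
R_cellular glass = R_tot − R_other = 0.00932 K/W
L = R·k·A = 0.00932×0.0447×27.8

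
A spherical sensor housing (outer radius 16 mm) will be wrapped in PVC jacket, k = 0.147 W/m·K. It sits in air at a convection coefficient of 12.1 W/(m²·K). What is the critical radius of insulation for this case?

r_cr ≈ 24.3 mm

For a sphere r_cr = 2k/h = 2×0.147/12.1
r_cr = 24.3 mm; since the bare radius (16 mm) is below r_cr, adding a thin layer of insulation will *increase* heat loss.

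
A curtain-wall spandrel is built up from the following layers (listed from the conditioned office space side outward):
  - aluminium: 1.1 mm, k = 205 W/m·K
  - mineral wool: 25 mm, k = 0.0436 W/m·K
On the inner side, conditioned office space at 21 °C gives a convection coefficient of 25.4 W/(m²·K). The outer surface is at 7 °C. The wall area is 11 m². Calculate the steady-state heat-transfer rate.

Q ≈ 251 W

Model the wall as resistances in series:
R_inner film = 1/(h_i·A) = 1/(25.4×11) = 0.003579 K/W
R_aluminium = L/(kA) = 0.0011/(205×11) = 4.878×10^-7 K/W
R_mineral wool = L/(kA) = 0.025/(0.0436×11) = 0.05213 K/W
R_total = 0.05571 K/W
Q = ΔT / R_total = 14 / 0.05571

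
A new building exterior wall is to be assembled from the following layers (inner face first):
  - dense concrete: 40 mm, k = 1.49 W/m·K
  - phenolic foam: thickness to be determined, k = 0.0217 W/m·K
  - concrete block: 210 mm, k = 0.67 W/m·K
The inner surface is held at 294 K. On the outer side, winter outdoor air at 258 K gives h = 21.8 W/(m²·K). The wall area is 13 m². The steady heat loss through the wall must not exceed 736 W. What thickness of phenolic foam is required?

L ≈ 5.42 mm

Series thermal resistances:
R_dense concrete = L/(kA) = 0.04/(1.49×13) = 0.002065 K/W
R_concrete block = L/(kA) = 0.21/(0.67×13) = 0.02411 K/W
R_outer film = 1/(h_o·A) = 1/(21.8×13) = 0.003529 K/W
Sum of the known resistances R_other = 0.0297 K/W
Required total resistance R_tot = ΔT/Q_allow = 36/736 = 0.04891 K/W
R_phenolic foam = R_tot − R_other = 0.01921 K/W
L = R·k·A = 0.01921×0.0217×13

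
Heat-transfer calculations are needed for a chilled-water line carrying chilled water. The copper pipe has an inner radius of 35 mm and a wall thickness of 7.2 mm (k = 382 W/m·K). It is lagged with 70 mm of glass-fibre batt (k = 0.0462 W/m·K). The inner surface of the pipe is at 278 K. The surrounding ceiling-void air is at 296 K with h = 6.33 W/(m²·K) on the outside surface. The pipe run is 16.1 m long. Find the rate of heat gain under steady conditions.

Radial resistances (cylindrical: R_cond = ln(r_o/r_i)/(2πkL), R_conv = 1/(h·2πrL)):
R_copper pipe wall = ln(42.2/35)/(2π×382×16.1) = 4.841×10^-6 K/W
R_glass-fibre batt = ln(112.2/42.2)/(2π×0.0462×16.1) = 0.2092 K/W
R_outer film = 1/(h_o·2πr_oL) = 1/(6.33×2π×0.1122×16.1) = 0.01392 K/W
R_total = 0.2232 K/W
Q = ΔT/R_total = 18/0.2232

Q ≈ 80.7 W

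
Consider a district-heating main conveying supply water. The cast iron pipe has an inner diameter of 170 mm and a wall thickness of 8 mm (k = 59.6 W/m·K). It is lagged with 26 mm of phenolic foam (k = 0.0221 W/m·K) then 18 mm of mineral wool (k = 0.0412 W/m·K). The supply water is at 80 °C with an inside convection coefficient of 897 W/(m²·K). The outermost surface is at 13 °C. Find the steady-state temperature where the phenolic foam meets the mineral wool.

T ≈ 28.7 °C

For a radial system each layer contributes R = ln(r_out/r_in)/(2πkL); films add R = 1/(hA).
R_inner film = 1/(h_i·2πr₁L) = 1/(897×2π×0.085×1) = 0.002087 K/W
R_cast iron pipe wall = ln(93/85)/(2π×59.6×1) = 2.402×10^-4 K/W
R_phenolic foam = ln(119/93)/(2π×0.0221×1) = 1.775 K/W
R_mineral wool = ln(137/119)/(2π×0.0412×1) = 0.5441 K/W
R_total = 2.322 K/W
Q = ΔT/R_total = 67/2.322
Q = 28.9 W/m
T_interface = T_inner − Q·ΣR(inner→interface) = 80 − 28.9×1.778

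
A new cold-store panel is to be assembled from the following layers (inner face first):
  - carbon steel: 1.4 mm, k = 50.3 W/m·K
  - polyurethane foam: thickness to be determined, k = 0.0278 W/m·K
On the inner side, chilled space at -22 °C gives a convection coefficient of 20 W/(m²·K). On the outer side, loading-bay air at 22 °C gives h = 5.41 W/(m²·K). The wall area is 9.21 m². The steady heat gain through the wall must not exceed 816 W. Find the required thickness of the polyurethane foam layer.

L ≈ 7.28 mm

Model the wall as resistances in series:
R_inner film = 1/(h_i·A) = 1/(20×9.21) = 0.005429 K/W
R_carbon steel = L/(kA) = 0.0014/(50.3×9.21) = 3.022×10^-6 K/W
R_outer film = 1/(h_o·A) = 1/(5.41×9.21) = 0.02007 K/W
Sum of the known resistances R_other = 0.0255 K/W
Required total resistance R_tot = ΔT/Q_allow = 44/816 = 0.05392 K/W
R_polyurethane foam = R_tot − R_other = 0.02842 K/W
L = R·k·A = 0.02842×0.0278×9.21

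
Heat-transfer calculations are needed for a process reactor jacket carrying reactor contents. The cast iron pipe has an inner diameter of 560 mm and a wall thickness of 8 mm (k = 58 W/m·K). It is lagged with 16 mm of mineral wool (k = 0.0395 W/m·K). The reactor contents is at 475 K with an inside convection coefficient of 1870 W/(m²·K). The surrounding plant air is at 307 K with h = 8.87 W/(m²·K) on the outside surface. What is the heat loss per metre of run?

q′ ≈ 606 W/m

Per-layer cylindrical resistances, series-summed:
R_inner film = 1/(h_i·2πr₁L) = 1/(1870×2π×0.28×1) = 3.04×10^-4 K/W
R_cast iron pipe wall = ln(288/280)/(2π×58×1) = 7.73×10^-5 K/W
R_mineral wool = ln(304/288)/(2π×0.0395×1) = 0.2178 K/W
R_outer film = 1/(h_o·2πr_oL) = 1/(8.87×2π×0.304×1) = 0.05902 K/W
R_total = 0.2773 K/W
Q = ΔT/R_total = 168/0.2773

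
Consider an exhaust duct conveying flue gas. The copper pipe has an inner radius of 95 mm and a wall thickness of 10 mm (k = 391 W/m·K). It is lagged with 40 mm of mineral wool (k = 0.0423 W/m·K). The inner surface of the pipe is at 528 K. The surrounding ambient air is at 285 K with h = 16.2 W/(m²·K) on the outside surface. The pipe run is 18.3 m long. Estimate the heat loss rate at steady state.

Treating each annulus and film as a series resistance:
R_copper pipe wall = ln(105/95)/(2π×391×18.3) = 2.226×10^-6 K/W
R_mineral wool = ln(145/105)/(2π×0.0423×18.3) = 0.06636 K/W
R_outer film = 1/(h_o·2πr_oL) = 1/(16.2×2π×0.145×18.3) = 0.003702 K/W
R_total = 0.07007 K/W
Q = ΔT/R_total = 243/0.07007

Q ≈ 3470 W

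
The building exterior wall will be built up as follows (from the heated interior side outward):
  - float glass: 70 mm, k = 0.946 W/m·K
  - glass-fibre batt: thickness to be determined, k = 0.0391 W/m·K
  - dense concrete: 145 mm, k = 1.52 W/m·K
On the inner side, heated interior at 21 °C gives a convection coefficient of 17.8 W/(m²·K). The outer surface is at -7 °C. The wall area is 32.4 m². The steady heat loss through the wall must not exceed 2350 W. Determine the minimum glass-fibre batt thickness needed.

L ≈ 6.27 mm

Model the wall as resistances in series:
R_inner film = 1/(h_i·A) = 1/(17.8×32.4) = 0.001734 K/W
R_float glass = L/(kA) = 0.07/(0.946×32.4) = 0.002284 K/W
R_dense concrete = L/(kA) = 0.145/(1.52×32.4) = 0.002944 K/W
Sum of the known resistances R_other = 0.006962 K/W
Required total resistance R_tot = ΔT/Q_allow = 28/2350 = 0.01191 K/W
R_glass-fibre batt = R_tot − R_other = 0.004953 K/W
L = R·k·A = 0.004953×0.0391×32.4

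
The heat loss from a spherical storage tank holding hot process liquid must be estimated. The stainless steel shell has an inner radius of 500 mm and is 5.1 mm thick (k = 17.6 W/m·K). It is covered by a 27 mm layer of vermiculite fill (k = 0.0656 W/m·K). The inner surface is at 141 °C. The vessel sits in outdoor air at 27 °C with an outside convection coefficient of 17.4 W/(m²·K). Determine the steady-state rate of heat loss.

Q ≈ 825 W

Radial (spherical) resistances in series:
R_stainless steel shell = (1/0.5 − 1/0.5051)/(4π×17.6) = 9.131×10^-5 K/W
R_vermiculite fill = (1/0.5051 − 1/0.5321)/(4π×0.0656) = 0.1219 K/W
R_outer film = 1/(h·4πr_o²) = 1/(17.4×4π×0.5321²) = 0.01615 K/W
R_total = 0.1381 K/W
Q = ΔT/R_total = 114/0.1381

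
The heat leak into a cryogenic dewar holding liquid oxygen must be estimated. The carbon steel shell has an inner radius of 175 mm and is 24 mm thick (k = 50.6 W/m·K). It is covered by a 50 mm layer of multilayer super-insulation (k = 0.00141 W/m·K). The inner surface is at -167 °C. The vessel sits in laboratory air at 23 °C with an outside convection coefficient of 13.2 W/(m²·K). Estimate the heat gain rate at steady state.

Q ≈ 3.33 W

For a spherical shell R = (1/r₁ − 1/r₂)/(4πk); film R = 1/(h·4πr²). In series:
R_carbon steel shell = (1/0.175 − 1/0.199)/(4π×50.6) = 0.001084 K/W
R_multilayer super-insulation = (1/0.199 − 1/0.249)/(4π×0.00141) = 56.95 K/W
R_outer film = 1/(h·4πr_o²) = 1/(13.2×4π×0.249²) = 0.09723 K/W
R_total = 57.05 K/W
Q = ΔT/R_total = 190/57.05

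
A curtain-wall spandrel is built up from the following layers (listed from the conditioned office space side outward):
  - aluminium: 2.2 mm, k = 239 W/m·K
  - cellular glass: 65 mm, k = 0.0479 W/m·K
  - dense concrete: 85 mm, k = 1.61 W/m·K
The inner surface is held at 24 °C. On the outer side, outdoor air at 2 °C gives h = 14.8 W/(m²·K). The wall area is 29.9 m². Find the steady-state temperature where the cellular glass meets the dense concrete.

Using the resistance-network approach (series):
R_aluminium = L/(kA) = 0.0022/(239×29.9) = 3.079×10^-7 K/W
R_cellular glass = L/(kA) = 0.065/(0.0479×29.9) = 0.04538 K/W
R_dense concrete = L/(kA) = 0.085/(1.61×29.9) = 0.001766 K/W
R_outer film = 1/(h_o·A) = 1/(14.8×29.9) = 0.00226 K/W
R_total = 0.04941 K/W;  Q = ΔT/R_total = 22/0.04941 = 445.3 W
T_interface = T_inner − Q·ΣR(inner→interface) = 24 − 445×0.04538

T ≈ 3.79 °C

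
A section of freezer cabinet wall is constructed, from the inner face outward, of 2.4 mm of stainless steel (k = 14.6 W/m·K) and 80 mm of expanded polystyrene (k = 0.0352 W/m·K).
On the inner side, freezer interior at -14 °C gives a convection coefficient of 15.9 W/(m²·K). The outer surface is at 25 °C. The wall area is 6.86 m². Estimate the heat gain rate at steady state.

Using the resistance-network approach (series):
R_inner film = 1/(h_i·A) = 1/(15.9×6.86) = 0.009168 K/W
R_stainless steel = L/(kA) = 0.0024/(14.6×6.86) = 2.396×10^-5 K/W
R_expanded polystyrene = L/(kA) = 0.08/(0.0352×6.86) = 0.3313 K/W
R_total = 0.3405 K/W
Q = ΔT / R_total = 39 / 0.3405

Q ≈ 115 W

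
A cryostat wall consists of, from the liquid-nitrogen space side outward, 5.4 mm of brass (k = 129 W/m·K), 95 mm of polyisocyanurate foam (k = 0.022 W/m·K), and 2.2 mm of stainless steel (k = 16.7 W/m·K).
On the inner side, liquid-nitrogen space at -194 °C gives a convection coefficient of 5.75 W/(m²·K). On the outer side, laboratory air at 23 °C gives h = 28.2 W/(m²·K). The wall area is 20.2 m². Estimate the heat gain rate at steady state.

Using the resistance-network approach (series):
R_inner film = 1/(h_i·A) = 1/(5.75×20.2) = 0.00861 K/W
R_brass = L/(kA) = 0.0054/(129×20.2) = 2.072×10^-6 K/W
R_polyisocyanurate foam = L/(kA) = 0.095/(0.022×20.2) = 0.2138 K/W
R_stainless steel = L/(kA) = 0.0022/(16.7×20.2) = 6.522×10^-6 K/W
R_outer film = 1/(h_o·A) = 1/(28.2×20.2) = 0.001755 K/W
R_total = 0.2241 K/W
Q = ΔT / R_total = 217 / 0.2241

Q ≈ 968 W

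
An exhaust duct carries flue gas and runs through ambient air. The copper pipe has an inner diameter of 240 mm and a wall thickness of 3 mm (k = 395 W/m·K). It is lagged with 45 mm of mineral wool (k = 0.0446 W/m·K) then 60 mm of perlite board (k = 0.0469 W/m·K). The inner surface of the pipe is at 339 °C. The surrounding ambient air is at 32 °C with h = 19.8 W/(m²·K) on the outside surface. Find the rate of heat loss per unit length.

q′ ≈ 141 W/m

Cylindrical conduction, so R = ln(r₂/r₁)/(2πkL) per layer, in series:
R_copper pipe wall = ln(123/120)/(2π×395×1) = 9.949×10^-6 K/W
R_mineral wool = ln(168/123)/(2π×0.0446×1) = 1.113 K/W
R_perlite board = ln(228/168)/(2π×0.0469×1) = 1.036 K/W
R_outer film = 1/(h_o·2πr_oL) = 1/(19.8×2π×0.228×1) = 0.03525 K/W
R_total = 2.184 K/W
Q = ΔT/R_total = 307/2.184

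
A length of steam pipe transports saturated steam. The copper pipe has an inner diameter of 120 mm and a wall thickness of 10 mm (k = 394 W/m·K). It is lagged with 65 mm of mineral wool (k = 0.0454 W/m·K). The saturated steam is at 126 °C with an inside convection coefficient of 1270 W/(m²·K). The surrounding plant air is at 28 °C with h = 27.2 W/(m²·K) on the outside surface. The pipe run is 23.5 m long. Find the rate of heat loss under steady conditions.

For a radial system each layer contributes R = ln(r_out/r_in)/(2πkL); films add R = 1/(hA).
R_inner film = 1/(h_i·2πr₁L) = 1/(1270×2π×0.06×23.5) = 8.888×10^-5 K/W
R_copper pipe wall = ln(70/60)/(2π×394×23.5) = 2.65×10^-6 K/W
R_mineral wool = ln(135/70)/(2π×0.0454×23.5) = 0.09798 K/W
R_outer film = 1/(h_o·2πr_oL) = 1/(27.2×2π×0.135×23.5) = 0.001844 K/W
R_total = 0.09991 K/W
Q = ΔT/R_total = 98/0.09991

Q ≈ 981 W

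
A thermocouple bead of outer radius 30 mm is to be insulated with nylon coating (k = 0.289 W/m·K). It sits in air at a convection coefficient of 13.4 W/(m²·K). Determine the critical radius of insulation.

For a sphere r_cr = 2k/h = 2×0.289/13.4
r_cr = 43.1 mm; since the bare radius (30 mm) is below r_cr, adding a thin layer of insulation will *increase* heat loss.

r_cr ≈ 43.1 mm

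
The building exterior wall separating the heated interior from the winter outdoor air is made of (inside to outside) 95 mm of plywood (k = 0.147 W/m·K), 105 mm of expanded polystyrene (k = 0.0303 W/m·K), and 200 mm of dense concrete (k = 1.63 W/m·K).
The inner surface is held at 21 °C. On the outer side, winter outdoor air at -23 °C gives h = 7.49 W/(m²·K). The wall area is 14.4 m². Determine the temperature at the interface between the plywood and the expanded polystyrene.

Model the wall as resistances in series:
R_plywood = L/(kA) = 0.095/(0.147×14.4) = 0.04488 K/W
R_expanded polystyrene = L/(kA) = 0.105/(0.0303×14.4) = 0.2406 K/W
R_dense concrete = L/(kA) = 0.2/(1.63×14.4) = 0.008521 K/W
R_outer film = 1/(h_o·A) = 1/(7.49×14.4) = 0.009272 K/W
R_total = 0.3033 K/W;  Q = ΔT/R_total = 44/0.3033 = 145.1 W
T_interface = T_inner − Q·ΣR(inner→interface) = 21 − 145×0.04488

T ≈ 14.5 °C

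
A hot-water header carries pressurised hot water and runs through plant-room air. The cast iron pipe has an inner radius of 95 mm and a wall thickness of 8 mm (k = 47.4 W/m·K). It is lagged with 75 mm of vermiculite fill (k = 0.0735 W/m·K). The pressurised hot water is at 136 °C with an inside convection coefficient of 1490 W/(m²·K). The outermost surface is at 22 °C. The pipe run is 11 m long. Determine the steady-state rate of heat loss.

Q ≈ 1060 W

Cylindrical conduction, so R = ln(r₂/r₁)/(2πkL) per layer, in series:
R_inner film = 1/(h_i·2πr₁L) = 1/(1490×2π×0.095×11) = 1.022×10^-4 K/W
R_cast iron pipe wall = ln(103/95)/(2π×47.4×11) = 2.468×10^-5 K/W
R_vermiculite fill = ln(178/103)/(2π×0.0735×11) = 0.1077 K/W
R_total = 0.1078 K/W
Q = ΔT/R_total = 114/0.1078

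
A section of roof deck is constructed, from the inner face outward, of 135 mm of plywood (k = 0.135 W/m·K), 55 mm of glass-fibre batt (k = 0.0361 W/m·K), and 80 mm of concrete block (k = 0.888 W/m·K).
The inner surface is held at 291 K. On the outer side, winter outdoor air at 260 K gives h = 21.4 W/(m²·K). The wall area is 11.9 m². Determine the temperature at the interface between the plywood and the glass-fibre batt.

Using the resistance-network approach (series):
R_plywood = L/(kA) = 0.135/(0.135×11.9) = 0.08403 K/W
R_glass-fibre batt = L/(kA) = 0.055/(0.0361×11.9) = 0.128 K/W
R_concrete block = L/(kA) = 0.08/(0.888×11.9) = 0.007571 K/W
R_outer film = 1/(h_o·A) = 1/(21.4×11.9) = 0.003927 K/W
R_total = 0.2236 K/W;  Q = ΔT/R_total = 31/0.2236 = 138.7 W
T_interface = T_inner − Q·ΣR(inner→interface) = 291 − 139×0.08403

T ≈ 279 K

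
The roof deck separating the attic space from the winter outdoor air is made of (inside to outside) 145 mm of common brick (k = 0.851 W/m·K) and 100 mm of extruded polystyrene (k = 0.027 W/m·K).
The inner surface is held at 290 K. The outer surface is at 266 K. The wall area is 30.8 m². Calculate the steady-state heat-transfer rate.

Thermal resistances in series:
R_common brick = L/(kA) = 0.145/(0.851×30.8) = 0.005532 K/W
R_extruded polystyrene = L/(kA) = 0.1/(0.027×30.8) = 0.1203 K/W
R_total = 0.1258 K/W
Q = ΔT / R_total = 24 / 0.1258

Q ≈ 191 W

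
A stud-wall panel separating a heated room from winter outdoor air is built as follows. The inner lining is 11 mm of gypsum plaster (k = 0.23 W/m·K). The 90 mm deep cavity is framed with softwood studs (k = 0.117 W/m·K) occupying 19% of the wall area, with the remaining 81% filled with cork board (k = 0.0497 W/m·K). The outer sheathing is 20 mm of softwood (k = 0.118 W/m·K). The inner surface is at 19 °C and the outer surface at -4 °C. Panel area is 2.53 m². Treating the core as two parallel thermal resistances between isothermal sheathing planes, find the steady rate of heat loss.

Sheathing layers in series; stud and cavity paths in parallel between them.
R_inner = 0.011/(0.23×2.53) = 0.0189 K/W
R_stud  = 0.09/(0.117×0.19×2.53) = 1.6 K/W
R_cav   = 0.09/(0.0497×0.81×2.53) = 0.8837 K/W
1/R_core = 1/R_stud + 1/R_cav → R_core = 0.5693 K/W
R_outer = 0.02/(0.118×2.53) = 0.06699 K/W
R_total = 0.6552 K/W
Q = ΔT/R_total = 23/0.6552

Q ≈ 35.1 W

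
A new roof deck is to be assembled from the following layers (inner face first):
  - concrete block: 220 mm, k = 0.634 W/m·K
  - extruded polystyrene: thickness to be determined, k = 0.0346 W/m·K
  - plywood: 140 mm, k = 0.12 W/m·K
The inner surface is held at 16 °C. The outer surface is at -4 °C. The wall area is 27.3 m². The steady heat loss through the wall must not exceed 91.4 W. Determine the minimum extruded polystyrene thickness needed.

Thermal resistances in series:
R_concrete block = L/(kA) = 0.22/(0.634×27.3) = 0.01271 K/W
R_plywood = L/(kA) = 0.14/(0.12×27.3) = 0.04274 K/W
Sum of the known resistances R_other = 0.05545 K/W
Required total resistance R_tot = ΔT/Q_allow = 20/91.4 = 0.2188 K/W
R_extruded polystyrene = R_tot − R_other = 0.1634 K/W
L = R·k·A = 0.1634×0.0346×27.3

L ≈ 154 mm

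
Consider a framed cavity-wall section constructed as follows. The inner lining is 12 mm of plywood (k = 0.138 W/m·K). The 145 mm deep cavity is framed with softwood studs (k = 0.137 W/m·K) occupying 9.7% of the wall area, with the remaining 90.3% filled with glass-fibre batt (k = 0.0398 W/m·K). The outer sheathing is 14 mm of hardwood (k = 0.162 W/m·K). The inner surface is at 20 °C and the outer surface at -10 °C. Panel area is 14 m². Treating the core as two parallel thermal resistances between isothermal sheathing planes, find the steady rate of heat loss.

Q ≈ 135 W

Sheathing layers in series; stud and cavity paths in parallel between them.
R_inner = 0.012/(0.138×14) = 0.006211 K/W
R_stud  = 0.145/(0.137×0.097×14) = 0.7794 K/W
R_cav   = 0.145/(0.0398×0.903×14) = 0.2882 K/W
1/R_core = 1/R_stud + 1/R_cav → R_core = 0.2104 K/W
R_outer = 0.014/(0.162×14) = 0.006173 K/W
R_total = 0.2228 K/W
Q = ΔT/R_total = 30/0.2228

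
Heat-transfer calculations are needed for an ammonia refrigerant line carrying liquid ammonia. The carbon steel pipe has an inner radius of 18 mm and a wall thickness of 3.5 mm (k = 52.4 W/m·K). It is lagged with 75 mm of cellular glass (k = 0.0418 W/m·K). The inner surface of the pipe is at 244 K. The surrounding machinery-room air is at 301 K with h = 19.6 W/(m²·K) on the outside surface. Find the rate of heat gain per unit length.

q′ ≈ 9.82 W/m

Per-layer cylindrical resistances, series-summed:
R_carbon steel pipe wall = ln(21.5/18)/(2π×52.4×1) = 5.397×10^-4 K/W
R_cellular glass = ln(96.5/21.5)/(2π×0.0418×1) = 5.717 K/W
R_outer film = 1/(h_o·2πr_oL) = 1/(19.6×2π×0.0965×1) = 0.08415 K/W
R_total = 5.802 K/W
Q = ΔT/R_total = 57/5.802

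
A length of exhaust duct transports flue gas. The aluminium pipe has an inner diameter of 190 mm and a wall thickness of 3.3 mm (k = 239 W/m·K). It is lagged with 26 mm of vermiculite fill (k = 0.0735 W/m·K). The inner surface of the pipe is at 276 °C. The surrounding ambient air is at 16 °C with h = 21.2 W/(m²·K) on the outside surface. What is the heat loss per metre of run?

Radial resistances (cylindrical: R_cond = ln(r_o/r_i)/(2πkL), R_conv = 1/(h·2πrL)):
R_aluminium pipe wall = ln(98.3/95)/(2π×239×1) = 2.274×10^-5 K/W
R_vermiculite fill = ln(124.3/98.3)/(2π×0.0735×1) = 0.5082 K/W
R_outer film = 1/(h_o·2πr_oL) = 1/(21.2×2π×0.1243×1) = 0.0604 K/W
R_total = 0.5686 K/W
Q = ΔT/R_total = 260/0.5686

q′ ≈ 457 W/m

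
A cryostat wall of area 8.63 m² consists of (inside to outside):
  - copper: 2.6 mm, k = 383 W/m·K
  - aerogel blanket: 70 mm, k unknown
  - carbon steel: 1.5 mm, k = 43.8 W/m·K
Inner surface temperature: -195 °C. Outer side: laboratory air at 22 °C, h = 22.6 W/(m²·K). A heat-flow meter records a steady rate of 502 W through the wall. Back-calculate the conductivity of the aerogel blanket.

Thermal resistances in series:
R_copper = L/(kA) = 0.0026/(383×8.63) = 7.866×10^-7 K/W
R_carbon steel = L/(kA) = 0.0015/(43.8×8.63) = 3.968×10^-6 K/W
R_outer film = 1/(h_o·A) = 1/(22.6×8.63) = 0.005127 K/W
Sum of known resistances R_other = 0.005132 K/W
Total R = ΔT/Q = 217/502 = 0.4323 K/W
R_aerogel blanket = R_total − R_other = 0.4271 K/W
k = L/(R·A) = 0.07/(0.4271×8.63)

k ≈ 0.019 W/(m·K)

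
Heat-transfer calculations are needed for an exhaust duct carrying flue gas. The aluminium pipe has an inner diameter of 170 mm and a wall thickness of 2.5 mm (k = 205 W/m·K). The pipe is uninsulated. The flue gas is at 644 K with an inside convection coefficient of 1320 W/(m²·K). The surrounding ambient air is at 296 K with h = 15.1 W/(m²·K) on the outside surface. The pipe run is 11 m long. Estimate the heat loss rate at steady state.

Treating each annulus and film as a series resistance:
R_inner film = 1/(h_i·2πr₁L) = 1/(1320×2π×0.085×11) = 1.29×10^-4 K/W
R_aluminium pipe wall = ln(87.5/85)/(2π×205×11) = 2.046×10^-6 K/W
R_outer film = 1/(h_o·2πr_oL) = 1/(15.1×2π×0.0875×11) = 0.01095 K/W
R_total = 0.01108 K/W
Q = ΔT/R_total = 348/0.01108

Q ≈ 31400 W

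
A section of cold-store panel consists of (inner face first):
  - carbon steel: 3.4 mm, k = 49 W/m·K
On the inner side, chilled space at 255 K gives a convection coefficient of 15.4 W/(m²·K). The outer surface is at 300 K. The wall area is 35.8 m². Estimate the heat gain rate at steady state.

Model the wall as resistances in series:
R_inner film = 1/(h_i·A) = 1/(15.4×35.8) = 0.001814 K/W
R_carbon steel = L/(kA) = 0.0034/(49×35.8) = 1.938×10^-6 K/W
R_total = 0.001816 K/W
Q = ΔT / R_total = 45 / 0.001816

Q ≈ 24800 W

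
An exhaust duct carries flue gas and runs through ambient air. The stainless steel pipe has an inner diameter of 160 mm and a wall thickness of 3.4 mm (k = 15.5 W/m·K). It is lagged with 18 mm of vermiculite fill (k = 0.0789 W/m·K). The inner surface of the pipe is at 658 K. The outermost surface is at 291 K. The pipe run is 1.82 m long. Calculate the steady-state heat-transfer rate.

For a radial system each layer contributes R = ln(r_out/r_in)/(2πkL); films add R = 1/(hA).
R_stainless steel pipe wall = ln(83.4/80)/(2π×15.5×1.82) = 2.348×10^-4 K/W
R_vermiculite fill = ln(101.4/83.4)/(2π×0.0789×1.82) = 0.2166 K/W
R_total = 0.2168 K/W
Q = ΔT/R_total = 367/0.2168

Q ≈ 1690 W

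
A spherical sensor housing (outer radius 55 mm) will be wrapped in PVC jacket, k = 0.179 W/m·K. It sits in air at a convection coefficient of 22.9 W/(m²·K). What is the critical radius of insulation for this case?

For a sphere r_cr = 2k/h = 2×0.179/22.9
r_cr = 15.6 mm; since the bare radius (55 mm) is above r_cr, any added insulation will reduce heat loss.

r_cr ≈ 15.6 mm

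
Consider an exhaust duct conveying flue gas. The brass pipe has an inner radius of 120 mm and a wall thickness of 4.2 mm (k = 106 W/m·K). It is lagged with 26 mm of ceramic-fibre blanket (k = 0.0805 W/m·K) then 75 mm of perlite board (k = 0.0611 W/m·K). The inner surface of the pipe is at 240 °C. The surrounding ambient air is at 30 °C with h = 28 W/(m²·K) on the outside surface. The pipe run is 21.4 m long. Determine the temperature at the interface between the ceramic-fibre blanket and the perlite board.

T ≈ 186 °C

Radial resistances (cylindrical: R_cond = ln(r_o/r_i)/(2πkL), R_conv = 1/(h·2πrL)):
R_brass pipe wall = ln(124.2/120)/(2π×106×21.4) = 2.414×10^-6 K/W
R_ceramic-fibre blanket = ln(150.2/124.2)/(2π×0.0805×21.4) = 0.01756 K/W
R_perlite board = ln(225.2/150.2)/(2π×0.0611×21.4) = 0.0493 K/W
R_outer film = 1/(h_o·2πr_oL) = 1/(28×2π×0.2252×21.4) = 0.001179 K/W
R_total = 0.06804 K/W
Q = ΔT/R_total = 210/0.06804
Q = 3090 W
T_interface = T_inner − Q·ΣR(inner→interface) = 240 − 3090×0.01756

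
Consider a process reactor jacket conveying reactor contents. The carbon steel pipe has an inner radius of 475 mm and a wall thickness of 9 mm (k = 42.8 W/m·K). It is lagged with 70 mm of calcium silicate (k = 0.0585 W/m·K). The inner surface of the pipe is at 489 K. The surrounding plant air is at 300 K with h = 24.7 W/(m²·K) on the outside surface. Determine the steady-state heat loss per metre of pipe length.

For a radial system each layer contributes R = ln(r_out/r_in)/(2πkL); films add R = 1/(hA).
R_carbon steel pipe wall = ln(484/475)/(2π×42.8×1) = 6.98×10^-5 K/W
R_calcium silicate = ln(554/484)/(2π×0.0585×1) = 0.3675 K/W
R_outer film = 1/(h_o·2πr_oL) = 1/(24.7×2π×0.554×1) = 0.01163 K/W
R_total = 0.3792 K/W
Q = ΔT/R_total = 189/0.3792

q′ ≈ 498 W/m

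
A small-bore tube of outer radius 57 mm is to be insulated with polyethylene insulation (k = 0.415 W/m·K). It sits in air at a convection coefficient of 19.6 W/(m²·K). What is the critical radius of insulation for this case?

r_cr ≈ 21.2 mm

For a cylinder r_cr = k/h = 0.415/19.6
r_cr = 21.2 mm; since the bare radius (57 mm) is above r_cr, any added insulation will reduce heat loss.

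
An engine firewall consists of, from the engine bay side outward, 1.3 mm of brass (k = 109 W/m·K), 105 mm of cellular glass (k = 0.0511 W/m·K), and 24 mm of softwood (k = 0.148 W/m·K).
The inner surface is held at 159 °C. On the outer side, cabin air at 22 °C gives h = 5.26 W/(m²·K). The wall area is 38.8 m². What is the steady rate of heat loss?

Thermal resistances in series:
R_brass = L/(kA) = 0.0013/(109×38.8) = 3.074×10^-7 K/W
R_cellular glass = L/(kA) = 0.105/(0.0511×38.8) = 0.05296 K/W
R_softwood = L/(kA) = 0.024/(0.148×38.8) = 0.004179 K/W
R_outer film = 1/(h_o·A) = 1/(5.26×38.8) = 0.0049 K/W
R_total = 0.06204 K/W
Q = ΔT / R_total = 137 / 0.06204

Q ≈ 2210 W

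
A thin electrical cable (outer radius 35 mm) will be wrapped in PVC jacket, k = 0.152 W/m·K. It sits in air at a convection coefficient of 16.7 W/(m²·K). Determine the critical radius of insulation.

For a cylinder r_cr = k/h = 0.152/16.7
r_cr = 9.1 mm; since the bare radius (35 mm) is above r_cr, any added insulation will reduce heat loss.

r_cr ≈ 9.1 mm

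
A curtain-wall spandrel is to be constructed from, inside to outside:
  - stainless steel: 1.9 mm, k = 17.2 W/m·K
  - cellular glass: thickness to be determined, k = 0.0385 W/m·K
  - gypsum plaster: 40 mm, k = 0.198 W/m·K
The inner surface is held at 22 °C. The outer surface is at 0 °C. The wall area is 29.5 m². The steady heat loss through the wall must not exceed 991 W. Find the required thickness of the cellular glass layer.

L ≈ 17.4 mm

Using the resistance-network approach (series):
R_stainless steel = L/(kA) = 0.0019/(17.2×29.5) = 3.745×10^-6 K/W
R_gypsum plaster = L/(kA) = 0.04/(0.198×29.5) = 0.006848 K/W
Sum of the known resistances R_other = 0.006852 K/W
Required total resistance R_tot = ΔT/Q_allow = 22/991 = 0.0222 K/W
R_cellular glass = R_tot − R_other = 0.01535 K/W
L = R·k·A = 0.01535×0.0385×29.5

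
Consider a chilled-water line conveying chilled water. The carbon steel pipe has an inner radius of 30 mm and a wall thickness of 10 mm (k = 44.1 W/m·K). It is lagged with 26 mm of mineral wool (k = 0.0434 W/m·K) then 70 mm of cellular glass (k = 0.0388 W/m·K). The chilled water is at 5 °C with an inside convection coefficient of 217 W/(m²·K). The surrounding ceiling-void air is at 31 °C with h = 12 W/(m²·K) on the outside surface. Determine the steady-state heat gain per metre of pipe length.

Radial resistances (cylindrical: R_cond = ln(r_o/r_i)/(2πkL), R_conv = 1/(h·2πrL)):
R_inner film = 1/(h_i·2πr₁L) = 1/(217×2π×0.03×1) = 0.02445 K/W
R_carbon steel pipe wall = ln(40/30)/(2π×44.1×1) = 0.001038 K/W
R_mineral wool = ln(66/40)/(2π×0.0434×1) = 1.836 K/W
R_cellular glass = ln(136/66)/(2π×0.0388×1) = 2.966 K/W
R_outer film = 1/(h_o·2πr_oL) = 1/(12×2π×0.136×1) = 0.09752 K/W
R_total = 4.925 K/W
Q = ΔT/R_total = 26/4.925

q′ ≈ 5.28 W/m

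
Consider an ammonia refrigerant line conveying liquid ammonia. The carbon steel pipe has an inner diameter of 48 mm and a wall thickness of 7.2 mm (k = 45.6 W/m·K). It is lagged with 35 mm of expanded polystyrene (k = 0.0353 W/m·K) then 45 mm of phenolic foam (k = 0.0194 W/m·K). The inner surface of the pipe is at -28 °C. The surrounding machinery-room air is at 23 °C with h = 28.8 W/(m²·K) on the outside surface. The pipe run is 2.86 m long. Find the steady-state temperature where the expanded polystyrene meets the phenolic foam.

T ≈ -5.52 °C

Radial resistances (cylindrical: R_cond = ln(r_o/r_i)/(2πkL), R_conv = 1/(h·2πrL)):
R_carbon steel pipe wall = ln(31.2/24)/(2π×45.6×2.86) = 3.202×10^-4 K/W
R_expanded polystyrene = ln(66.2/31.2)/(2π×0.0353×2.86) = 1.186 K/W
R_phenolic foam = ln(111.2/66.2)/(2π×0.0194×2.86) = 1.488 K/W
R_outer film = 1/(h_o·2πr_oL) = 1/(28.8×2π×0.1112×2.86) = 0.01738 K/W
R_total = 2.691 K/W
Q = ΔT/R_total = 51/2.691
Q = 18.9 W
T_interface = T_inner + Q·ΣR(inner→interface) = -28 + 18.9×1.186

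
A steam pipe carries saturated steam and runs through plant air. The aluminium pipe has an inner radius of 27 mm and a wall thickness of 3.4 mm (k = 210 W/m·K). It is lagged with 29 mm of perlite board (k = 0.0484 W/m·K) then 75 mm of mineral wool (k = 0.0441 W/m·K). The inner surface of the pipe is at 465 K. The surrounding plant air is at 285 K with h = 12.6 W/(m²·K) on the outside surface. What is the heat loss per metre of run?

Radial resistances (cylindrical: R_cond = ln(r_o/r_i)/(2πkL), R_conv = 1/(h·2πrL)):
R_aluminium pipe wall = ln(30.4/27)/(2π×210×1) = 8.989×10^-5 K/W
R_perlite board = ln(59.4/30.4)/(2π×0.0484×1) = 2.203 K/W
R_mineral wool = ln(134.4/59.4)/(2π×0.0441×1) = 2.947 K/W
R_outer film = 1/(h_o·2πr_oL) = 1/(12.6×2π×0.1344×1) = 0.09398 K/W
R_total = 5.244 K/W
Q = ΔT/R_total = 180/5.244

q′ ≈ 34.3 W/m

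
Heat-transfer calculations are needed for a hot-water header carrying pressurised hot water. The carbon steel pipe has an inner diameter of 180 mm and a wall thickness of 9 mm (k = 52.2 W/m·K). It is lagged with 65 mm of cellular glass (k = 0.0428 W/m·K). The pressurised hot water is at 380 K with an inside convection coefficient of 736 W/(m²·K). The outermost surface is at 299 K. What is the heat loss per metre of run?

q′ ≈ 43.1 W/m

For a radial system each layer contributes R = ln(r_out/r_in)/(2πkL); films add R = 1/(hA).
R_inner film = 1/(h_i·2πr₁L) = 1/(736×2π×0.09×1) = 0.002403 K/W
R_carbon steel pipe wall = ln(99/90)/(2π×52.2×1) = 2.906×10^-4 K/W
R_cellular glass = ln(164/99)/(2π×0.0428×1) = 1.877 K/W
R_total = 1.88 K/W
Q = ΔT/R_total = 81/1.88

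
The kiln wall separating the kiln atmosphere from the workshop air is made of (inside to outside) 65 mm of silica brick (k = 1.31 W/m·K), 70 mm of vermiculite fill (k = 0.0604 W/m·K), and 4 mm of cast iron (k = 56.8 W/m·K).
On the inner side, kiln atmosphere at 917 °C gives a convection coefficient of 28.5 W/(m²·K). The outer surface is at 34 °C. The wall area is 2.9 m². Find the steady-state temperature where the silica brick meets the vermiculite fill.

T ≈ 857 °C

Treating each layer as a thermal resistance in series:
R_inner film = 1/(h_i·A) = 1/(28.5×2.9) = 0.0121 K/W
R_silica brick = L/(kA) = 0.065/(1.31×2.9) = 0.01711 K/W
R_vermiculite fill = L/(kA) = 0.07/(0.0604×2.9) = 0.3996 K/W
R_cast iron = L/(kA) = 0.004/(56.8×2.9) = 2.428×10^-5 K/W
R_total = 0.4289 K/W;  Q = ΔT/R_total = 883/0.4289 = 2059 W
T_interface = T_inner − Q·ΣR(inner→interface) = 917 − 2060×0.02921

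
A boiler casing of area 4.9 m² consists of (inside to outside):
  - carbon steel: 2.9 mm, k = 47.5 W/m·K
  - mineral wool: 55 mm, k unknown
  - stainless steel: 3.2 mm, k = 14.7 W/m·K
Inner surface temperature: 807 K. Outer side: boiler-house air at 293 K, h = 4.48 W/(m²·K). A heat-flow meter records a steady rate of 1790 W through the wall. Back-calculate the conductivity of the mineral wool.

k ≈ 0.0465 W/(m·K)

Treating each layer as a thermal resistance in series:
R_carbon steel = L/(kA) = 0.0029/(47.5×4.9) = 1.246×10^-5 K/W
R_stainless steel = L/(kA) = 0.0032/(14.7×4.9) = 4.443×10^-5 K/W
R_outer film = 1/(h_o·A) = 1/(4.48×4.9) = 0.04555 K/W
Sum of known resistances R_other = 0.04561 K/W
Total R = ΔT/Q = 514/1790 = 0.2872 K/W
R_mineral wool = R_total − R_other = 0.2415 K/W
k = L/(R·A) = 0.055/(0.2415×4.9)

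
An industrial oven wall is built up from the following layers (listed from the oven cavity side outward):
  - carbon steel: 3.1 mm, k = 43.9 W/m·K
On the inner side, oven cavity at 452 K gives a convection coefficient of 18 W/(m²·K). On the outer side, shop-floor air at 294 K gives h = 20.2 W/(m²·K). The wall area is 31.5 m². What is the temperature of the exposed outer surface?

Treating each layer as a thermal resistance in series:
R_inner film = 1/(h_i·A) = 1/(18×31.5) = 0.001764 K/W
R_carbon steel = L/(kA) = 0.0031/(43.9×31.5) = 2.242×10^-6 K/W
R_outer film = 1/(h_o·A) = 1/(20.2×31.5) = 0.001572 K/W
R_total = 0.003337 K/W;  Q = ΔT/R_total = 158/0.003337 = 47340 W
T_interface = T_inner − Q·ΣR(inner→interface) = 452 − 47300×0.001766

T ≈ 368 K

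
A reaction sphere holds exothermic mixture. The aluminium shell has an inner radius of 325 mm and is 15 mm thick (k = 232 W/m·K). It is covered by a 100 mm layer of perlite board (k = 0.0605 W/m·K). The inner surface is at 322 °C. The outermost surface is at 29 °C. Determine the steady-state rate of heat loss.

Q ≈ 333 W

Radial (spherical) resistances in series:
R_aluminium shell = (1/0.325 − 1/0.34)/(4π×232) = 4.656×10^-5 K/W
R_perlite board = (1/0.34 − 1/0.44)/(4π×0.0605) = 0.8792 K/W
R_total = 0.8793 K/W
Q = ΔT/R_total = 293/0.8793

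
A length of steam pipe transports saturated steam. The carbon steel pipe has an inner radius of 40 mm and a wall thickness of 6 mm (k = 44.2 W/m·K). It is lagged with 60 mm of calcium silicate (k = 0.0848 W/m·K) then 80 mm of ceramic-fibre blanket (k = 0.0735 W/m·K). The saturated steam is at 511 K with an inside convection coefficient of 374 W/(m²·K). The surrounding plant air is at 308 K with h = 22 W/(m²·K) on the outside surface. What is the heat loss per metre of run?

For a radial system each layer contributes R = ln(r_out/r_in)/(2πkL); films add R = 1/(hA).
R_inner film = 1/(h_i·2πr₁L) = 1/(374×2π×0.04×1) = 0.01064 K/W
R_carbon steel pipe wall = ln(46/40)/(2π×44.2×1) = 5.033×10^-4 K/W
R_calcium silicate = ln(106/46)/(2π×0.0848×1) = 1.567 K/W
R_ceramic-fibre blanket = ln(186/106)/(2π×0.0735×1) = 1.218 K/W
R_outer film = 1/(h_o·2πr_oL) = 1/(22×2π×0.186×1) = 0.03889 K/W
R_total = 2.834 K/W
Q = ΔT/R_total = 203/2.834

q′ ≈ 71.6 W/m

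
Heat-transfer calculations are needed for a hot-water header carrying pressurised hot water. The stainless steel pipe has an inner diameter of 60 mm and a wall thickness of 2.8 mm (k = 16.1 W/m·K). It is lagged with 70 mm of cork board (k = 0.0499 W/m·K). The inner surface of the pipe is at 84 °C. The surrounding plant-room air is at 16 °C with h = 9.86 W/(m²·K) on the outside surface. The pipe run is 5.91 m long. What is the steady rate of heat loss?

Q ≈ 106 W

Per-layer cylindrical resistances, series-summed:
R_stainless steel pipe wall = ln(32.8/30)/(2π×16.1×5.91) = 1.493×10^-4 K/W
R_cork board = ln(102.8/32.8)/(2π×0.0499×5.91) = 0.6165 K/W
R_outer film = 1/(h_o·2πr_oL) = 1/(9.86×2π×0.1028×5.91) = 0.02657 K/W
R_total = 0.6432 K/W
Q = ΔT/R_total = 68/0.6432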